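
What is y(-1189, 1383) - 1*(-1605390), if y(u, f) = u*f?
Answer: -38997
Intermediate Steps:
y(u, f) = f*u
y(-1189, 1383) - 1*(-1605390) = 1383*(-1189) - 1*(-1605390) = -1644387 + 1605390 = -38997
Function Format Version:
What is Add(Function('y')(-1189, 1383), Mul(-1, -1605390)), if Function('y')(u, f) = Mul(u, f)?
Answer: -38997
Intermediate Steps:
Function('y')(u, f) = Mul(f, u)
Add(Function('y')(-1189, 1383), Mul(-1, -1605390)) = Add(Mul(1383, -1189), Mul(-1, -1605390)) = Add(-1644387, 1605390) = -38997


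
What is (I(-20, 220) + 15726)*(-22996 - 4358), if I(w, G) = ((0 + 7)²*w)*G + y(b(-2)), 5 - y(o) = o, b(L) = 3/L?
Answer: 5467175595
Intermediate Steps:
y(o) = 5 - o
I(w, G) = 13/2 + 49*G*w (I(w, G) = ((0 + 7)²*w)*G + (5 - 3/(-2)) = (7²*w)*G + (5 - 3*(-1)/2) = (49*w)*G + (5 - 1*(-3/2)) = 49*G*w + (5 + 3/2) = 49*G*w + 13/2 = 13/2 + 49*G*w)
(I(-20, 220) + 15726)*(-22996 - 4358) = ((13/2 + 49*220*(-20)) + 15726)*(-22996 - 4358) = ((13/2 - 215600) + 15726)*(-27354) = (-431187/2 + 15726)*(-27354) = -399735/2*(-27354) = 5467175595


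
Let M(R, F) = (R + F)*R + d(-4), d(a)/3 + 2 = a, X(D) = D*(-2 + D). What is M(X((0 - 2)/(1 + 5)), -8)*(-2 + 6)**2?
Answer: -30608/81 ≈ -377.88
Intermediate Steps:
d(a) = -6 + 3*a
M(R, F) = -18 + R*(F + R) (M(R, F) = (R + F)*R + (-6 + 3*(-4)) = (F + R)*R + (-6 - 12) = R*(F + R) - 18 = -18 + R*(F + R))
M(X((0 - 2)/(1 + 5)), -8)*(-2 + 6)**2 = (-18 + (((0 - 2)/(1 + 5))*(-2 + (0 - 2)/(1 + 5)))**2 - 8*(0 - 2)/(1 + 5)*(-2 + (0 - 2)/(1 + 5)))*(-2 + 6)**2 = (-18 + ((-2/6)*(-2 - 2/6))**2 - 8*(-2/6)*(-2 - 2/6))*4**2 = (-18 + ((-2*1/6)*(-2 - 2*1/6))**2 - 8*(-2*1/6)*(-2 - 2*1/6))*16 = (-18 + (-(-2 - 1/3)/3)**2 - (-8)*(-2 - 1/3)/3)*16 = (-18 + (-1/3*(-7/3))**2 - (-8)*(-7)/(3*3))*16 = (-18 + (7/9)**2 - 8*7/9)*16 = (-18 + 49/81 - 56/9)*16 = -1913/81*16 = -30608/81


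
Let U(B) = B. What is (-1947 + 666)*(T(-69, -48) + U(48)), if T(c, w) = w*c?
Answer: -4304160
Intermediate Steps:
T(c, w) = c*w
(-1947 + 666)*(T(-69, -48) + U(48)) = (-1947 + 666)*(-69*(-48) + 48) = -1281*(3312 + 48) = -1281*3360 = -4304160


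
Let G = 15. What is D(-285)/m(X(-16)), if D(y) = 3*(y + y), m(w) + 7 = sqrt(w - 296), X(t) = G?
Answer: 399/11 + 57*I*sqrt(281)/11 ≈ 36.273 + 86.863*I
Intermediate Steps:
X(t) = 15
m(w) = -7 + sqrt(-296 + w) (m(w) = -7 + sqrt(w - 296) = -7 + sqrt(-296 + w))
D(y) = 6*y (D(y) = 3*(2*y) = 6*y)
D(-285)/m(X(-16)) = (6*(-285))/(-7 + sqrt(-296 + 15)) = -1710/(-7 + sqrt(-281)) = -1710/(-7 + I*sqrt(281))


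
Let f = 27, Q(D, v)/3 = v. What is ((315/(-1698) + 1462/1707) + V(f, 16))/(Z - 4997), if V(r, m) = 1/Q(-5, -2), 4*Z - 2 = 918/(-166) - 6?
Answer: -5392012/53454361893 ≈ -0.00010087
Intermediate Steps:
Q(D, v) = 3*v
Z = -791/332 (Z = 1/2 + (918/(-166) - 6)/4 = 1/2 + (918*(-1/166) - 6)/4 = 1/2 + (-459/83 - 6)/4 = 1/2 + (1/4)*(-957/83) = 1/2 - 957/332 = -791/332 ≈ -2.3825)
V(r, m) = -1/6 (V(r, m) = 1/(3*(-2)) = 1/(-6) = -1/6)
((315/(-1698) + 1462/1707) + V(f, 16))/(Z - 4997) = ((315/(-1698) + 1462/1707) - 1/6)/(-791/332 - 4997) = ((315*(-1/1698) + 1462*(1/1707)) - 1/6)/(-1659795/332) = ((-105/566 + 1462/1707) - 1/6)*(-332/1659795) = (648257/966162 - 1/6)*(-332/1659795) = (81205/161027)*(-332/1659795) = -5392012/53454361893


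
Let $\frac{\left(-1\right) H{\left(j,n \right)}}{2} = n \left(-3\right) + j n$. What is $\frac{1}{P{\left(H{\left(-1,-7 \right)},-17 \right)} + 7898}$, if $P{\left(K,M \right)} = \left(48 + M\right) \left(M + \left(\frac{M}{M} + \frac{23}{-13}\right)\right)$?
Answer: $\frac{13}{95513} \approx 0.00013611$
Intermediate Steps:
$H{\left(j,n \right)} = 6 n - 2 j n$ ($H{\left(j,n \right)} = - 2 \left(n \left(-3\right) + j n\right) = - 2 \left(- 3 n + j n\right) = 6 n - 2 j n$)
$P{\left(K,M \right)} = \left(48 + M\right) \left(- \frac{10}{13} + M\right)$ ($P{\left(K,M \right)} = \left(48 + M\right) \left(M + \left(1 + 23 \left(- \frac{1}{13}\right)\right)\right) = \left(48 + M\right) \left(M + \left(1 - \frac{23}{13}\right)\right) = \left(48 + M\right) \left(M - \frac{10}{13}\right) = \left(48 + M\right) \left(- \frac{10}{13} + M\right)$)
$\frac{1}{P{\left(H{\left(-1,-7 \right)},-17 \right)} + 7898} = \frac{1}{\left(- \frac{480}{13} + \left(-17\right)^{2} + \frac{614}{13} \left(-17\right)\right) + 7898} = \frac{1}{\left(- \frac{480}{13} + 289 - \frac{10438}{13}\right) + 7898} = \frac{1}{- \frac{7161}{13} + 7898} = \frac{1}{\frac{95513}{13}} = \frac{13}{95513}$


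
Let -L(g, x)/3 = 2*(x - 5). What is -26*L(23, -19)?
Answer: -3744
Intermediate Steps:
L(g, x) = 30 - 6*x (L(g, x) = -6*(x - 5) = -6*(-5 + x) = -3*(-10 + 2*x) = 30 - 6*x)
-26*L(23, -19) = -26*(30 - 6*(-19)) = -26*(30 + 114) = -26*144 = -3744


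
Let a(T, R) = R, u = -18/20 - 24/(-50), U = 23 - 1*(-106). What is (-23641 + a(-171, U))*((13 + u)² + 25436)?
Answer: -376107597798/625 ≈ -6.0177e+8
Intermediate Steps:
U = 129 (U = 23 + 106 = 129)
u = -21/50 (u = -18*1/20 - 24*(-1/50) = -9/10 + 12/25 = -21/50 ≈ -0.42000)
(-23641 + a(-171, U))*((13 + u)² + 25436) = (-23641 + 129)*((13 - 21/50)² + 25436) = -23512*((629/50)² + 25436) = -23512*(395641/2500 + 25436) = -23512*63985641/2500 = -376107597798/625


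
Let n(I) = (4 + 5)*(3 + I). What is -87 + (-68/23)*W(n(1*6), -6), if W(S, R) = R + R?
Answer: -1185/23 ≈ -51.522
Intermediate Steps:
n(I) = 27 + 9*I (n(I) = 9*(3 + I) = 27 + 9*I)
W(S, R) = 2*R
-87 + (-68/23)*W(n(1*6), -6) = -87 + (-68/23)*(2*(-6)) = -87 - 68*1/23*(-12) = -87 - 68/23*(-12) = -87 + 816/23 = -1185/23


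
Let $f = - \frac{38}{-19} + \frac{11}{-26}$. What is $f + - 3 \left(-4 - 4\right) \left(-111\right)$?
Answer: $- \frac{69223}{26} \approx -2662.4$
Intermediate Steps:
$f = \frac{41}{26}$ ($f = \left(-38\right) \left(- \frac{1}{19}\right) + 11 \left(- \frac{1}{26}\right) = 2 - \frac{11}{26} = \frac{41}{26} \approx 1.5769$)
$f + - 3 \left(-4 - 4\right) \left(-111\right) = \frac{41}{26} + - 3 \left(-4 - 4\right) \left(-111\right) = \frac{41}{26} + \left(-3\right) \left(-8\right) \left(-111\right) = \frac{41}{26} + 24 \left(-111\right) = \frac{41}{26} - 2664 = - \frac{69223}{26}$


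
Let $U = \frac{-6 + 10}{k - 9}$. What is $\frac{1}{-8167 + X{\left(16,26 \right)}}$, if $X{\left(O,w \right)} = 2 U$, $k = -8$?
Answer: $- \frac{17}{138847} \approx -0.00012244$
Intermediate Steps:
$U = - \frac{4}{17}$ ($U = \frac{-6 + 10}{-8 - 9} = \frac{4}{-17} = 4 \left(- \frac{1}{17}\right) = - \frac{4}{17} \approx -0.23529$)
$X{\left(O,w \right)} = - \frac{8}{17}$ ($X{\left(O,w \right)} = 2 \left(- \frac{4}{17}\right) = - \frac{8}{17}$)
$\frac{1}{-8167 + X{\left(16,26 \right)}} = \frac{1}{-8167 - \frac{8}{17}} = \frac{1}{- \frac{138847}{17}} = - \frac{17}{138847}$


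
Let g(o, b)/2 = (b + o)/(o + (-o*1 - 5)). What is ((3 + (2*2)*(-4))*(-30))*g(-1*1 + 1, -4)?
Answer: 624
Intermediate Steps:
g(o, b) = -2*b/5 - 2*o/5 (g(o, b) = 2*((b + o)/(o + (-o*1 - 5))) = 2*((b + o)/(o + (-o - 5))) = 2*((b + o)/(o + (-5 - o))) = 2*((b + o)/(-5)) = 2*((b + o)*(-1/5)) = 2*(-b/5 - o/5) = -2*b/5 - 2*o/5)
((3 + (2*2)*(-4))*(-30))*g(-1*1 + 1, -4) = ((3 + (2*2)*(-4))*(-30))*(-2/5*(-4) - 2*(-1*1 + 1)/5) = ((3 + 4*(-4))*(-30))*(8/5 - 2*(-1 + 1)/5) = ((3 - 16)*(-30))*(8/5 - 2/5*0) = (-13*(-30))*(8/5 + 0) = 390*(8/5) = 624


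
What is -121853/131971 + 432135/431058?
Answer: 1501192537/18962385106 ≈ 0.079167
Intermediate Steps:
-121853/131971 + 432135/431058 = -121853*1/131971 + 432135*(1/431058) = -121853/131971 + 144045/143686 = 1501192537/18962385106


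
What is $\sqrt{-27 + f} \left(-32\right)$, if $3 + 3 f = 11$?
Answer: $- \frac{32 i \sqrt{219}}{3} \approx - 157.85 i$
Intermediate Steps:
$f = \frac{8}{3}$ ($f = -1 + \frac{1}{3} \cdot 11 = -1 + \frac{11}{3} = \frac{8}{3} \approx 2.6667$)
$\sqrt{-27 + f} \left(-32\right) = \sqrt{-27 + \frac{8}{3}} \left(-32\right) = \sqrt{- \frac{73}{3}} \left(-32\right) = \frac{i \sqrt{219}}{3} \left(-32\right) = - \frac{32 i \sqrt{219}}{3}$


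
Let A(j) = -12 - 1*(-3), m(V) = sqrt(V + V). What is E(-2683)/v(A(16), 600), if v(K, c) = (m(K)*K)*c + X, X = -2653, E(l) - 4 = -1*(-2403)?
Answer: -6385771/531918409 + 38993400*I*sqrt(2)/531918409 ≈ -0.012005 + 0.10367*I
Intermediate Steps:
m(V) = sqrt(2)*sqrt(V) (m(V) = sqrt(2*V) = sqrt(2)*sqrt(V))
E(l) = 2407 (E(l) = 4 - 1*(-2403) = 4 + 2403 = 2407)
A(j) = -9 (A(j) = -12 + 3 = -9)
v(K, c) = -2653 + c*sqrt(2)*K**(3/2) (v(K, c) = ((sqrt(2)*sqrt(K))*K)*c - 2653 = (sqrt(2)*K**(3/2))*c - 2653 = c*sqrt(2)*K**(3/2) - 2653 = -2653 + c*sqrt(2)*K**(3/2))
E(-2683)/v(A(16), 600) = 2407/(-2653 + 600*sqrt(2)*(-9)**(3/2)) = 2407/(-2653 + 600*sqrt(2)*(-27*I)) = 2407/(-2653 - 16200*I*sqrt(2))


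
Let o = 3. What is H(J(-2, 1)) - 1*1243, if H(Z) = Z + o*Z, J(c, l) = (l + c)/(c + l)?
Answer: -1239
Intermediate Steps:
J(c, l) = 1 (J(c, l) = (c + l)/(c + l) = 1)
H(Z) = 4*Z (H(Z) = Z + 3*Z = 4*Z)
H(J(-2, 1)) - 1*1243 = 4*1 - 1*1243 = 4 - 1243 = -1239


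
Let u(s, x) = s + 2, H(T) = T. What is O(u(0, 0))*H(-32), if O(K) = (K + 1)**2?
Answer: -288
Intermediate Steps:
u(s, x) = 2 + s
O(K) = (1 + K)**2
O(u(0, 0))*H(-32) = (1 + (2 + 0))**2*(-32) = (1 + 2)**2*(-32) = 3**2*(-32) = 9*(-32) = -288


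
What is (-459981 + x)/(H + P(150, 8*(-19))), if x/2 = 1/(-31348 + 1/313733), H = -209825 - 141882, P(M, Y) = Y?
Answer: 4523868095667889/3460498812022297 ≈ 1.3073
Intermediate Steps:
H = -351707
x = -627466/9834902083 (x = 2/(-31348 + 1/313733) = 2/(-9834902083/313733) = 2*(-313733/9834902083) = -627466/9834902083 ≈ -6.3800e-5)
(-459981 + x)/(H + P(150, 8*(-19))) = (-459981 - 627466/9834902083)/(-351707 + 8*(-19)) = -4523868095667889/(9834902083*(-351707 - 152)) = -4523868095667889/9834902083/(-351859) = -4523868095667889/9834902083*(-1/351859) = 4523868095667889/3460498812022297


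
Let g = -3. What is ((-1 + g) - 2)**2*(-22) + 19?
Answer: -773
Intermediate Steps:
((-1 + g) - 2)**2*(-22) + 19 = ((-1 - 3) - 2)**2*(-22) + 19 = (-4 - 2)**2*(-22) + 19 = (-6)**2*(-22) + 19 = 36*(-22) + 19 = -792 + 19 = -773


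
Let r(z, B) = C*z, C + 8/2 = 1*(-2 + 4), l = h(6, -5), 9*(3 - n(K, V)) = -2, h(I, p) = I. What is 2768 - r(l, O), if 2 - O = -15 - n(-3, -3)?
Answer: 2780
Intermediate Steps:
n(K, V) = 29/9 (n(K, V) = 3 - ⅑*(-2) = 3 + 2/9 = 29/9)
l = 6
O = 182/9 (O = 2 - (-15 - 1*29/9) = 2 - (-15 - 29/9) = 2 - 1*(-164/9) = 2 + 164/9 = 182/9 ≈ 20.222)
C = -2 (C = -4 + 1*(-2 + 4) = -4 + 1*2 = -4 + 2 = -2)
r(z, B) = -2*z
2768 - r(l, O) = 2768 - (-2)*6 = 2768 - 1*(-12) = 2768 + 12 = 2780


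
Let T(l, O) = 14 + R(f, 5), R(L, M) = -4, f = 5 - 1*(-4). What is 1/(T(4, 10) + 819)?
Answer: 1/829 ≈ 0.0012063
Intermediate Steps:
f = 9 (f = 5 + 4 = 9)
T(l, O) = 10 (T(l, O) = 14 - 4 = 10)
1/(T(4, 10) + 819) = 1/(10 + 819) = 1/829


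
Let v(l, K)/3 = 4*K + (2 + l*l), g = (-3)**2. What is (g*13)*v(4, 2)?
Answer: 9126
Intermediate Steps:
g = 9
v(l, K) = 6 + 3*l**2 + 12*K (v(l, K) = 3*(4*K + (2 + l*l)) = 3*(4*K + (2 + l**2)) = 3*(2 + l**2 + 4*K) = 6 + 3*l**2 + 12*K)
(g*13)*v(4, 2) = (9*13)*(6 + 3*4**2 + 12*2) = 117*(6 + 3*16 + 24) = 117*(6 + 48 + 24) = 117*78 = 9126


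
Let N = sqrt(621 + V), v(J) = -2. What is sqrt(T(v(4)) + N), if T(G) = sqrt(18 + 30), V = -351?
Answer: sqrt(3*sqrt(30) + 4*sqrt(3)) ≈ 4.8332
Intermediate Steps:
T(G) = 4*sqrt(3) (T(G) = sqrt(48) = 4*sqrt(3))
N = 3*sqrt(30) (N = sqrt(621 - 351) = sqrt(270) = 3*sqrt(30) ≈ 16.432)
sqrt(T(v(4)) + N) = sqrt(4*sqrt(3) + 3*sqrt(30)) = sqrt(3*sqrt(30) + 4*sqrt(3))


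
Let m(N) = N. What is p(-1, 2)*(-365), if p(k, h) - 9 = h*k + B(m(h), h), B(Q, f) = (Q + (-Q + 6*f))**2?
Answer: -55115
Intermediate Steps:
B(Q, f) = 36*f**2 (B(Q, f) = (6*f)**2 = 36*f**2)
p(k, h) = 9 + 36*h**2 + h*k (p(k, h) = 9 + (h*k + 36*h**2) = 9 + (36*h**2 + h*k) = 9 + 36*h**2 + h*k)
p(-1, 2)*(-365) = (9 + 36*2**2 + 2*(-1))*(-365) = (9 + 36*4 - 2)*(-365) = (9 + 144 - 2)*(-365) = 151*(-365) = -55115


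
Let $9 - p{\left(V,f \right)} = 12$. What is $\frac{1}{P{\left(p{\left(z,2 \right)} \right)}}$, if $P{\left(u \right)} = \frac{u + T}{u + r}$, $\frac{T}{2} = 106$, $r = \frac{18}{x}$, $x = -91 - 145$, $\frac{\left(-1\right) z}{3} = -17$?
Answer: $- \frac{33}{2242} \approx -0.014719$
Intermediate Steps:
$z = 51$ ($z = \left(-3\right) \left(-17\right) = 51$)
$x = -236$
$p{\left(V,f \right)} = -3$ ($p{\left(V,f \right)} = 9 - 12 = -3$)
$r = - \frac{9}{118}$ ($r = \frac{18}{-236} = 18 \left(- \frac{1}{236}\right) = - \frac{9}{118} \approx -0.076271$)
$T = 212$ ($T = 2 \cdot 106 = 212$)
$P{\left(u \right)} = \frac{212 + u}{- \frac{9}{118} + u}$ ($P{\left(u \right)} = \frac{u + 212}{u - \frac{9}{118}} = \frac{212 + u}{- \frac{9}{118} + u}$)
$\frac{1}{P{\left(p{\left(z,2 \right)} \right)}} = \frac{1}{118 \frac{1}{-9 + 118 \left(-3\right)} \left(212 - 3\right)} = \frac{1}{118 \frac{1}{-9 - 354} \cdot 209} = \frac{1}{118 \frac{1}{-363} \cdot 209} = \frac{1}{118 \left(- \frac{1}{363}\right) 209} = \frac{1}{- \frac{2242}{33}} = - \frac{33}{2242}$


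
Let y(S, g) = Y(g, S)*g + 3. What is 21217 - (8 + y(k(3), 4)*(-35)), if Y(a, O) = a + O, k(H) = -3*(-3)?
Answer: 23134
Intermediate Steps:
k(H) = 9
Y(a, O) = O + a
y(S, g) = 3 + g*(S + g) (y(S, g) = (S + g)*g + 3 = g*(S + g) + 3 = 3 + g*(S + g))
21217 - (8 + y(k(3), 4)*(-35)) = 21217 - (8 + (3 + 4*(9 + 4))*(-35)) = 21217 - (8 + (3 + 4*13)*(-35)) = 21217 - (8 + (3 + 52)*(-35)) = 21217 - (8 + 55*(-35)) = 21217 - (8 - 1925) = 21217 - 1*(-1917) = 21217 + 1917 = 23134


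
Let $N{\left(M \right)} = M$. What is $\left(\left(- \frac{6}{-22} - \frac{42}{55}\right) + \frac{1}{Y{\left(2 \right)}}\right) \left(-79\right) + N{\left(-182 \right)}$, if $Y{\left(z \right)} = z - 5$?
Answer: $- \frac{19286}{165} \approx -116.88$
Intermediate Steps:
$Y{\left(z \right)} = -5 + z$ ($Y{\left(z \right)} = z - 5 = -5 + z$)
$\left(\left(- \frac{6}{-22} - \frac{42}{55}\right) + \frac{1}{Y{\left(2 \right)}}\right) \left(-79\right) + N{\left(-182 \right)} = \left(\left(- \frac{6}{-22} - \frac{42}{55}\right) + \frac{1}{-5 + 2}\right) \left(-79\right) - 182 = \left(\left(\left(-6\right) \left(- \frac{1}{22}\right) - \frac{42}{55}\right) + \frac{1}{-3}\right) \left(-79\right) - 182 = \left(\left(\frac{3}{11} - \frac{42}{55}\right) - \frac{1}{3}\right) \left(-79\right) - 182 = \left(- \frac{27}{55} - \frac{1}{3}\right) \left(-79\right) - 182 = \left(- \frac{136}{165}\right) \left(-79\right) - 182 = \frac{10744}{165} - 182 = - \frac{19286}{165}$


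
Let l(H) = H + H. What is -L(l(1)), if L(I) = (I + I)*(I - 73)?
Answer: 284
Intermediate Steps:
l(H) = 2*H
L(I) = 2*I*(-73 + I) (L(I) = (2*I)*(-73 + I) = 2*I*(-73 + I))
-L(l(1)) = -2*2*1*(-73 + 2*1) = -2*2*(-73 + 2) = -2*2*(-71) = -1*(-284) = 284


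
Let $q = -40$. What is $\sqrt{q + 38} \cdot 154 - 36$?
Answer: $-36 + 154 i \sqrt{2} \approx -36.0 + 217.79 i$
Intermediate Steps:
$\sqrt{q + 38} \cdot 154 - 36 = \sqrt{-40 + 38} \cdot 154 - 36 = \sqrt{-2} \cdot 154 - 36 = i \sqrt{2} \cdot 154 - 36 = 154 i \sqrt{2} - 36 = -36 + 154 i \sqrt{2}$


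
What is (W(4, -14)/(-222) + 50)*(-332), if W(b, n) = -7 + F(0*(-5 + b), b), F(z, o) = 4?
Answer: -614366/37 ≈ -16605.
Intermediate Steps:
W(b, n) = -3 (W(b, n) = -7 + 4 = -3)
(W(4, -14)/(-222) + 50)*(-332) = (-3/(-222) + 50)*(-332) = (-3*(-1/222) + 50)*(-332) = (1/74 + 50)*(-332) = (3701/74)*(-332) = -614366/37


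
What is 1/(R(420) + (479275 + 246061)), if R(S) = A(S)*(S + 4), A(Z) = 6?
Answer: 1/727880 ≈ 1.3739e-6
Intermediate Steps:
R(S) = 24 + 6*S (R(S) = 6*(S + 4) = 6*(4 + S) = 24 + 6*S)
1/(R(420) + (479275 + 246061)) = 1/((24 + 6*420) + (479275 + 246061)) = 1/((24 + 2520) + 725336) = 1/(2544 + 725336) = 1/727880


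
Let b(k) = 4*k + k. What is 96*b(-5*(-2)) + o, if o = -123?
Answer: 4677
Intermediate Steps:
b(k) = 5*k
96*b(-5*(-2)) + o = 96*(5*(-5*(-2))) - 123 = 96*(5*10) - 123 = 96*50 - 123 = 4800 - 123 = 4677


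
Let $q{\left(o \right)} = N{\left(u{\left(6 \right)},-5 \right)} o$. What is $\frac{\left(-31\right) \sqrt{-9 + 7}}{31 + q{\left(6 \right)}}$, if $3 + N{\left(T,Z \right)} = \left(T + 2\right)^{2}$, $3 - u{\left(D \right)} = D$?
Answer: $- \frac{31 i \sqrt{2}}{19} \approx - 2.3074 i$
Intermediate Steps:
$u{\left(D \right)} = 3 - D$
$N{\left(T,Z \right)} = -3 + \left(2 + T\right)^{2}$ ($N{\left(T,Z \right)} = -3 + \left(T + 2\right)^{2} = -3 + \left(2 + T\right)^{2}$)
$q{\left(o \right)} = - 2 o$ ($q{\left(o \right)} = \left(-3 + \left(2 + \left(3 - 6\right)\right)^{2}\right) o = \left(-3 + \left(2 - 3\right)^{2}\right) o = \left(-3 + \left(-1\right)^{2}\right) o = \left(-3 + 1\right) o = - 2 o$)
$\frac{\left(-31\right) \sqrt{-9 + 7}}{31 + q{\left(6 \right)}} = \frac{\left(-31\right) \sqrt{-9 + 7}}{31 - 12} = \frac{\left(-31\right) \sqrt{-2}}{31 - 12} = \frac{\left(-31\right) i \sqrt{2}}{19} = - 31 i \sqrt{2} \cdot \frac{1}{19} = - \frac{31 i \sqrt{2}}{19}$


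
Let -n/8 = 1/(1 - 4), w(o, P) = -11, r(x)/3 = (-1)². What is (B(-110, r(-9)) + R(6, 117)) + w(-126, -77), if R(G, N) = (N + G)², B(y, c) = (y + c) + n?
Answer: 45041/3 ≈ 15014.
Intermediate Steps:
r(x) = 3 (r(x) = 3*(-1)² = 3*1 = 3)
n = 8/3 (n = -8/(1 - 4) = -8/(-3) = -8*(-⅓) = 8/3 ≈ 2.6667)
B(y, c) = 8/3 + c + y (B(y, c) = (y + c) + 8/3 = (c + y) + 8/3 = 8/3 + c + y)
R(G, N) = (G + N)²
(B(-110, r(-9)) + R(6, 117)) + w(-126, -77) = ((8/3 + 3 - 110) + (6 + 117)²) - 11 = (-313/3 + 123²) - 11 = (-313/3 + 15129) - 11 = 45074/3 - 11 = 45041/3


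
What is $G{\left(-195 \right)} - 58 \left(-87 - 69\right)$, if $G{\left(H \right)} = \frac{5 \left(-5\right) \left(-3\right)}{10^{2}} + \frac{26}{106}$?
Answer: $\frac{1918387}{212} \approx 9049.0$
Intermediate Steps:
$G{\left(H \right)} = \frac{211}{212}$ ($G{\left(H \right)} = \frac{\left(-25\right) \left(-3\right)}{100} + 26 \cdot \frac{1}{106} = 75 \cdot \frac{1}{100} + \frac{13}{53} = \frac{3}{4} + \frac{13}{53} = \frac{211}{212}$)
$G{\left(-195 \right)} - 58 \left(-87 - 69\right) = \frac{211}{212} - 58 \left(-87 - 69\right) = \frac{211}{212} - 58 \left(-156\right) = \frac{211}{212} - -9048 = \frac{211}{212} + 9048 = \frac{1918387}{212}$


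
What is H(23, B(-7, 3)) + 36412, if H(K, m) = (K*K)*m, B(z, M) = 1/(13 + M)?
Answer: 583121/16 ≈ 36445.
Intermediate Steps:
H(K, m) = m*K**2 (H(K, m) = K**2*m = m*K**2)
H(23, B(-7, 3)) + 36412 = 23**2/(13 + 3) + 36412 = 529/16 + 36412 = 583121/16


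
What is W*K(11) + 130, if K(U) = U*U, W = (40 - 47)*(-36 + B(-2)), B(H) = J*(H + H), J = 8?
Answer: 57726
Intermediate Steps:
B(H) = 16*H (B(H) = 8*(H + H) = 8*(2*H) = 16*H)
W = 476 (W = (40 - 47)*(-36 + 16*(-2)) = -7*(-36 - 32) = -7*(-68) = 476)
K(U) = U²
W*K(11) + 130 = 476*11² + 130 = 476*121 + 130 = 57596 + 130 = 57726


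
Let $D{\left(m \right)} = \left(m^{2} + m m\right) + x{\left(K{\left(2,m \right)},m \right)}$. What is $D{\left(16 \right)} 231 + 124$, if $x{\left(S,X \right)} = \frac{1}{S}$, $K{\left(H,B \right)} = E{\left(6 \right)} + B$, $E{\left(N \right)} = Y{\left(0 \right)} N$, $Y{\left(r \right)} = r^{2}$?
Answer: $\frac{1894567}{16} \approx 1.1841 \cdot 10^{5}$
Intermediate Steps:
$E{\left(N \right)} = 0$ ($E{\left(N \right)} = 0^{2} N = 0 N = 0$)
$K{\left(H,B \right)} = B$ ($K{\left(H,B \right)} = 0 + B = B$)
$D{\left(m \right)} = \frac{1}{m} + 2 m^{2}$ ($D{\left(m \right)} = \left(m^{2} + m m\right) + \frac{1}{m} = \left(m^{2} + m^{2}\right) + \frac{1}{m} = 2 m^{2} + \frac{1}{m} = \frac{1}{m} + 2 m^{2}$)
$D{\left(16 \right)} 231 + 124 = \frac{1 + 2 \cdot 16^{3}}{16} \cdot 231 + 124 = \frac{1 + 2 \cdot 4096}{16} \cdot 231 + 124 = \frac{1 + 8192}{16} \cdot 231 + 124 = \frac{1}{16} \cdot 8193 \cdot 231 + 124 = \frac{8193}{16} \cdot 231 + 124 = \frac{1892583}{16} + 124 = \frac{1894567}{16}$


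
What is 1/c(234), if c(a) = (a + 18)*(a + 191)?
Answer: 1/107100 ≈ 9.3371e-6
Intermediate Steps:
c(a) = (18 + a)*(191 + a)
1/c(234) = 1/(3438 + 234² + 209*234) = 1/(3438 + 54756 + 48906) = 1/107100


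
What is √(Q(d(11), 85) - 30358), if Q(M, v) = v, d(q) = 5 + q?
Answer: I*√30273 ≈ 173.99*I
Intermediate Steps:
√(Q(d(11), 85) - 30358) = √(85 - 30358) = √(-30273) = I*√30273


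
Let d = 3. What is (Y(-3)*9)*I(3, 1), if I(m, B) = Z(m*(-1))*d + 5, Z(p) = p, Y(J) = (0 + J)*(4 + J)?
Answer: 108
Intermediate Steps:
Y(J) = J*(4 + J)
I(m, B) = 5 - 3*m (I(m, B) = (m*(-1))*3 + 5 = -m*3 + 5 = -3*m + 5 = 5 - 3*m)
(Y(-3)*9)*I(3, 1) = (-3*(4 - 3)*9)*(5 - 3*3) = (-3*1*9)*(5 - 9) = -3*9*(-4) = -27*(-4) = 108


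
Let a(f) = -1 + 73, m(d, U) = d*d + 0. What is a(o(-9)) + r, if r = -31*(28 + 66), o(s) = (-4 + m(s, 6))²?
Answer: -2842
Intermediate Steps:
m(d, U) = d² (m(d, U) = d² + 0 = d²)
o(s) = (-4 + s²)²
r = -2914 (r = -31*94 = -2914)
a(f) = 72
a(o(-9)) + r = 72 - 2914 = -2842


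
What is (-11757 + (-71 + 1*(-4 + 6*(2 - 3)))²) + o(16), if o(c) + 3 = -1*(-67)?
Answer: -5132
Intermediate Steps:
o(c) = 64 (o(c) = -3 - 1*(-67) = -3 + 67 = 64)
(-11757 + (-71 + 1*(-4 + 6*(2 - 3)))²) + o(16) = (-11757 + (-71 + 1*(-4 + 6*(2 - 3)))²) + 64 = (-11757 + (-71 + 1*(-4 + 6*(-1)))²) + 64 = (-11757 + (-71 + 1*(-4 - 6))²) + 64 = (-11757 + (-71 + 1*(-10))²) + 64 = (-11757 + (-71 - 10)²) + 64 = (-11757 + (-81)²) + 64 = (-11757 + 6561) + 64 = -5196 + 64 = -5132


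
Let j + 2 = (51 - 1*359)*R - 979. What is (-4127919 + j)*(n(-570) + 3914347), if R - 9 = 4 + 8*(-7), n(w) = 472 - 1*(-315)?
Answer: -16113344737904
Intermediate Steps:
n(w) = 787 (n(w) = 472 + 315 = 787)
R = -43 (R = 9 + (4 + 8*(-7)) = 9 + (4 - 56) = 9 - 52 = -43)
j = 12263 (j = -2 + ((51 - 1*359)*(-43) - 979) = -2 + ((51 - 359)*(-43) - 979) = -2 + (-308*(-43) - 979) = -2 + (13244 - 979) = -2 + 12265 = 12263)
(-4127919 + j)*(n(-570) + 3914347) = (-4127919 + 12263)*(787 + 3914347) = -4115656*3915134 = -16113344737904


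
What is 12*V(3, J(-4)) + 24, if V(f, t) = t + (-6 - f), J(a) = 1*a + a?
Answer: -180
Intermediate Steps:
J(a) = 2*a (J(a) = a + a = 2*a)
V(f, t) = -6 + t - f
12*V(3, J(-4)) + 24 = 12*(-6 + 2*(-4) - 1*3) + 24 = 12*(-6 - 8 - 3) + 24 = 12*(-17) + 24 = -204 + 24 = -180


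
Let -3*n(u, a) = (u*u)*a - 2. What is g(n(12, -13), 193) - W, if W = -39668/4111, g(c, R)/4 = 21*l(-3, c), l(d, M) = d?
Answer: -996304/4111 ≈ -242.35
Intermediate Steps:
n(u, a) = 2/3 - a*u**2/3 (n(u, a) = -((u*u)*a - 2)/3 = -(u**2*a - 2)/3 = -(a*u**2 - 2)/3 = -(-2 + a*u**2)/3 = 2/3 - a*u**2/3)
g(c, R) = -252 (g(c, R) = 4*(21*(-3)) = 4*(-63) = -252)
W = -39668/4111 (W = -39668*1/4111 = -39668/4111 ≈ -9.6492)
g(n(12, -13), 193) - W = -252 - 1*(-39668/4111) = -252 + 39668/4111 = -996304/4111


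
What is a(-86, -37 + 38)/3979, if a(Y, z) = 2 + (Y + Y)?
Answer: -170/3979 ≈ -0.042724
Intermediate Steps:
a(Y, z) = 2 + 2*Y
a(-86, -37 + 38)/3979 = (2 + 2*(-86))/3979 = (2 - 172)*(1/3979) = -170*1/3979 = -170/3979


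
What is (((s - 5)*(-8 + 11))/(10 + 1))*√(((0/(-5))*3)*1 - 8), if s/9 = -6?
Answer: -354*I*√2/11 ≈ -45.512*I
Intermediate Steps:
s = -54 (s = 9*(-6) = -54)
(((s - 5)*(-8 + 11))/(10 + 1))*√(((0/(-5))*3)*1 - 8) = (((-54 - 5)*(-8 + 11))/(10 + 1))*√(((0/(-5))*3)*1 - 8) = (-59*3/11)*√(((0*(-⅕))*3)*1 - 8) = (-177*1/11)*√((0*3)*1 - 8) = -177*√(0*1 - 8)/11 = -177*√(0 - 8)/11 = -354*I*√2/11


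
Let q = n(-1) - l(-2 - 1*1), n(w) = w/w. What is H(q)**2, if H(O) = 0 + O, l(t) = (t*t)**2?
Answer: 6400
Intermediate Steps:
n(w) = 1
l(t) = t**4 (l(t) = (t**2)**2 = t**4)
q = -80 (q = 1 - (-2 - 1*1)**4 = 1 - (-2 - 1)**4 = 1 - 1*(-3)**4 = 1 - 1*81 = 1 - 81 = -80)
H(O) = O
H(q)**2 = (-80)**2 = 6400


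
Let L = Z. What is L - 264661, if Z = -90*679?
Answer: -325771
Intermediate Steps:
Z = -61110
L = -61110
L - 264661 = -61110 - 264661 = -325771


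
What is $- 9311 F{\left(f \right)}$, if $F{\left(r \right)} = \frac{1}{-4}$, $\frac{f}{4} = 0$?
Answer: $\frac{9311}{4} \approx 2327.8$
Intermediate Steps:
$f = 0$ ($f = 4 \cdot 0 = 0$)
$F{\left(r \right)} = - \frac{1}{4}$
$- 9311 F{\left(f \right)} = \left(-9311\right) \left(- \frac{1}{4}\right) = \frac{9311}{4}$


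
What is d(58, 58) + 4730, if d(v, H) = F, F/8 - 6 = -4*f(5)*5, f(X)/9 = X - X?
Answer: 4778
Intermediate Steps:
f(X) = 0 (f(X) = 9*(X - X) = 9*0 = 0)
F = 48 (F = 48 + 8*(-4*0*5) = 48 + 8*(0*5) = 48 + 8*0 = 48 + 0 = 48)
d(v, H) = 48
d(58, 58) + 4730 = 48 + 4730 = 4778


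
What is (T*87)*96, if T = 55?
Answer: 459360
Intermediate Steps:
(T*87)*96 = (55*87)*96 = 4785*96 = 459360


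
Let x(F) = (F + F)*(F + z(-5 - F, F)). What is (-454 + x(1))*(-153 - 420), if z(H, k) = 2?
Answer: 256704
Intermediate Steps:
x(F) = 2*F*(2 + F) (x(F) = (F + F)*(F + 2) = (2*F)*(2 + F) = 2*F*(2 + F))
(-454 + x(1))*(-153 - 420) = (-454 + 2*1*(2 + 1))*(-153 - 420) = (-454 + 2*1*3)*(-573) = (-454 + 6)*(-573) = -448*(-573) = 256704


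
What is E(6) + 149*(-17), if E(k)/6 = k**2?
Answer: -2317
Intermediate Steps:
E(k) = 6*k**2
E(6) + 149*(-17) = 6*6**2 + 149*(-17) = 6*36 - 2533 = 216 - 2533 = -2317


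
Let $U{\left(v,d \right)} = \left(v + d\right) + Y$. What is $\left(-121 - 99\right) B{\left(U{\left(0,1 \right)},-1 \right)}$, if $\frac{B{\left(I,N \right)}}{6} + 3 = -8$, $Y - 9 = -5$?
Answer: $14520$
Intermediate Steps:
$Y = 4$ ($Y = 9 - 5 = 4$)
$U{\left(v,d \right)} = 4 + d + v$ ($U{\left(v,d \right)} = \left(v + d\right) + 4 = \left(d + v\right) + 4 = 4 + d + v$)
$B{\left(I,N \right)} = -66$ ($B{\left(I,N \right)} = -18 + 6 \left(-8\right) = -18 - 48 = -66$)
$\left(-121 - 99\right) B{\left(U{\left(0,1 \right)},-1 \right)} = \left(-121 - 99\right) \left(-66\right) = \left(-220\right) \left(-66\right) = 14520$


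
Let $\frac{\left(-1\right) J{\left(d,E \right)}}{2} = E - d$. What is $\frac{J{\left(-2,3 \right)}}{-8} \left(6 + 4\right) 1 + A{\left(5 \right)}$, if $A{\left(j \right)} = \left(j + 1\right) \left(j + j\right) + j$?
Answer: $\frac{155}{2} \approx 77.5$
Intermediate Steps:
$J{\left(d,E \right)} = - 2 E + 2 d$ ($J{\left(d,E \right)} = - 2 \left(E - d\right) = - 2 E + 2 d$)
$A{\left(j \right)} = j + 2 j \left(1 + j\right)$ ($A{\left(j \right)} = \left(1 + j\right) 2 j + j = 2 j \left(1 + j\right) + j = j + 2 j \left(1 + j\right)$)
$\frac{J{\left(-2,3 \right)}}{-8} \left(6 + 4\right) 1 + A{\left(5 \right)} = \frac{\left(-2\right) 3 + 2 \left(-2\right)}{-8} \left(6 + 4\right) 1 + 5 \left(3 + 2 \cdot 5\right) = \left(-6 - 4\right) \left(- \frac{1}{8}\right) 10 \cdot 1 + 5 \left(3 + 10\right) = \left(-10\right) \left(- \frac{1}{8}\right) 10 + 5 \cdot 13 = \frac{5}{4} \cdot 10 + 65 = \frac{25}{2} + 65 = \frac{155}{2}$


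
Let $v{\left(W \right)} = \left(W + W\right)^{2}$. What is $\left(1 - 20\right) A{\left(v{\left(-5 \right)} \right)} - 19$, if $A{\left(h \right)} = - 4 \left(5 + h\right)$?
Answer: $7961$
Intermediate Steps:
$v{\left(W \right)} = 4 W^{2}$ ($v{\left(W \right)} = \left(2 W\right)^{2} = 4 W^{2}$)
$A{\left(h \right)} = -20 - 4 h$
$\left(1 - 20\right) A{\left(v{\left(-5 \right)} \right)} - 19 = \left(1 - 20\right) \left(-20 - 4 \cdot 4 \left(-5\right)^{2}\right) - 19 = - 19 \left(-20 - 4 \cdot 4 \cdot 25\right) - 19 = - 19 \left(-20 - 400\right) - 19 = \left(-19\right) \left(-420\right) - 19 = 7980 - 19 = 7961$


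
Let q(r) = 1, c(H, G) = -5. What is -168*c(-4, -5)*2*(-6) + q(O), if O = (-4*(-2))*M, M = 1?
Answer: -10079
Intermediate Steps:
O = 8 (O = -4*(-2)*1 = 8*1 = 8)
-168*c(-4, -5)*2*(-6) + q(O) = -168*(-5*2)*(-6) + 1 = -(-1680)*(-6) + 1 = -168*60 + 1 = -10080 + 1 = -10079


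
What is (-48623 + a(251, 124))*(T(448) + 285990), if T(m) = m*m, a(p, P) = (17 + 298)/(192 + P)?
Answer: -3738917878891/158 ≈ -2.3664e+10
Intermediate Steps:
a(p, P) = 315/(192 + P)
T(m) = m**2
(-48623 + a(251, 124))*(T(448) + 285990) = (-48623 + 315/(192 + 124))*(448**2 + 285990) = (-48623 + 315/316)*(200704 + 285990) = (-48623 + 315*(1/316))*486694 = (-48623 + 315/316)*486694 = -15364553/316*486694 = -3738917878891/158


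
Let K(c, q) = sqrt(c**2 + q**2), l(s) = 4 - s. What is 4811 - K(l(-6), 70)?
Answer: 4811 - 50*sqrt(2) ≈ 4740.3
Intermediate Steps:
4811 - K(l(-6), 70) = 4811 - sqrt((4 - 1*(-6))**2 + 70**2) = 4811 - sqrt((4 + 6)**2 + 4900) = 4811 - sqrt(10**2 + 4900) = 4811 - sqrt(100 + 4900) = 4811 - sqrt(5000) = 4811 - 50*sqrt(2)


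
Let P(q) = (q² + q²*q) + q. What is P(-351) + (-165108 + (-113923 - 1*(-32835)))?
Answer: -43366897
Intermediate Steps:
P(q) = q + q² + q³ (P(q) = (q² + q³) + q = q + q² + q³)
P(-351) + (-165108 + (-113923 - 1*(-32835))) = -351*(1 - 351 + (-351)²) + (-165108 + (-113923 - 1*(-32835))) = -351*(1 - 351 + 123201) + (-165108 + (-113923 + 32835)) = -351*122851 + (-165108 - 81088) = -43120701 - 246196 = -43366897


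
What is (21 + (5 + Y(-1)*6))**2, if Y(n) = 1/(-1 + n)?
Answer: 529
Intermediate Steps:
(21 + (5 + Y(-1)*6))**2 = (21 + (5 + 6/(-1 - 1)))**2 = (21 + (5 + 6/(-2)))**2 = (21 + (5 - 1/2*6))**2 = (21 + (5 - 3))**2 = (21 + 2)**2 = 23**2 = 529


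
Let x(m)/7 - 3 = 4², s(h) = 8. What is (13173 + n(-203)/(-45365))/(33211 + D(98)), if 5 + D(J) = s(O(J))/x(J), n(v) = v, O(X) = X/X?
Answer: 39739957642/100175129095 ≈ 0.39670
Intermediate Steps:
O(X) = 1
x(m) = 133 (x(m) = 21 + 7*4² = 21 + 7*16 = 21 + 112 = 133)
D(J) = -657/133 (D(J) = -5 + 8/133 = -657/133)
(13173 + n(-203)/(-45365))/(33211 + D(98)) = (13173 - 203/(-45365))/(33211 - 657/133) = (13173 - 203*(-1/45365))/(4416406/133) = (13173 + 203/45365)*(133/4416406) = (597593348/45365)*(133/4416406) = 39739957642/100175129095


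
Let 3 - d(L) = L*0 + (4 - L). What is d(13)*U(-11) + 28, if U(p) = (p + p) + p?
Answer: -368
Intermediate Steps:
U(p) = 3*p (U(p) = 2*p + p = 3*p)
d(L) = -1 + L (d(L) = 3 - (L*0 + (4 - L)) = 3 - (0 + (4 - L)) = 3 - (4 - L) = 3 + (-4 + L) = -1 + L)
d(13)*U(-11) + 28 = (-1 + 13)*(3*(-11)) + 28 = 12*(-33) + 28 = -396 + 28 = -368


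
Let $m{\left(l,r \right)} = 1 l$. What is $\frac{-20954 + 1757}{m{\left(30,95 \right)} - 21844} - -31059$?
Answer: $\frac{677540223}{21814} \approx 31060.0$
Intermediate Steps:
$m{\left(l,r \right)} = l$
$\frac{-20954 + 1757}{m{\left(30,95 \right)} - 21844} - -31059 = \frac{-20954 + 1757}{30 - 21844} - -31059 = - \frac{19197}{-21814} + 31059 = \left(-19197\right) \left(- \frac{1}{21814}\right) + 31059 = \frac{19197}{21814} + 31059 = \frac{677540223}{21814}$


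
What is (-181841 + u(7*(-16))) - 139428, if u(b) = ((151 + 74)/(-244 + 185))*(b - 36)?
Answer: -18921571/59 ≈ -3.2070e+5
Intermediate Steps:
u(b) = 8100/59 - 225*b/59 (u(b) = (225/(-59))*(-36 + b) = (225*(-1/59))*(-36 + b) = -225*(-36 + b)/59 = 8100/59 - 225*b/59)
(-181841 + u(7*(-16))) - 139428 = (-181841 + (8100/59 - 1575*(-16)/59)) - 139428 = (-181841 + (8100/59 - 225/59*(-112))) - 139428 = (-181841 + (8100/59 + 25200/59)) - 139428 = (-181841 + 33300/59) - 139428 = -10695319/59 - 139428 = -18921571/59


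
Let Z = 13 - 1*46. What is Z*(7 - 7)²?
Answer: 0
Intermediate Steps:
Z = -33 (Z = 13 - 46 = -33)
Z*(7 - 7)² = -33*(7 - 7)² = -33*0² = -33*0 = 0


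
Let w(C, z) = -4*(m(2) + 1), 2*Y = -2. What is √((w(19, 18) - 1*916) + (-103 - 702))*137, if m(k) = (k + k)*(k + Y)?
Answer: 137*I*√1741 ≈ 5716.4*I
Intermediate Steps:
Y = -1 (Y = (½)*(-2) = -1)
m(k) = 2*k*(-1 + k) (m(k) = (k + k)*(k - 1) = (2*k)*(-1 + k) = 2*k*(-1 + k))
w(C, z) = -20 (w(C, z) = -4*(2*2*(-1 + 2) + 1) = -4*(2*2*1 + 1) = -4*(4 + 1) = -4*5 = -20)
√((w(19, 18) - 1*916) + (-103 - 702))*137 = √((-20 - 1*916) + (-103 - 702))*137 = √((-20 - 916) - 805)*137 = √(-936 - 805)*137 = √(-1741)*137 = (I*√1741)*137 = 137*I*√1741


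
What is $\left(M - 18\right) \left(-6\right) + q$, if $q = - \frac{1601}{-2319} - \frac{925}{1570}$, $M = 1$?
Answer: $\frac{74346631}{728166} \approx 102.1$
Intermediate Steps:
$q = \frac{73699}{728166}$ ($q = \left(-1601\right) \left(- \frac{1}{2319}\right) - \frac{185}{314} = \frac{1601}{2319} - \frac{185}{314} = \frac{73699}{728166} \approx 0.10121$)
$\left(M - 18\right) \left(-6\right) + q = \left(1 - 18\right) \left(-6\right) + \frac{73699}{728166} = \left(-17\right) \left(-6\right) + \frac{73699}{728166} = 102 + \frac{73699}{728166} = \frac{74346631}{728166}$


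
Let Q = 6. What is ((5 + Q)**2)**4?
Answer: 214358881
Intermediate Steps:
((5 + Q)**2)**4 = ((5 + 6)**2)**4 = (11**2)**4 = 121**4 = 214358881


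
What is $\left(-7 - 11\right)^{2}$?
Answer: $324$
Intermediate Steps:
$\left(-7 - 11\right)^{2} = \left(-18\right)^{2} = 324$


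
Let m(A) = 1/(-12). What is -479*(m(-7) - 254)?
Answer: 1460471/12 ≈ 1.2171e+5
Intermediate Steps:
m(A) = -1/12
-479*(m(-7) - 254) = -479*(-1/12 - 254) = -479*(-3049/12) = 1460471/12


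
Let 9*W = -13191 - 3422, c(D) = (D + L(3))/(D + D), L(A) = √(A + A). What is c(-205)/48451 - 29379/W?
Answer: 25621971335/1609832926 - √6/19864910 ≈ 15.916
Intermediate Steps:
L(A) = √2*√A (L(A) = √(2*A) = √2*√A)
c(D) = (D + √6)/(2*D) (c(D) = (D + √2*√3)/(D + D) = (D + √6)/((2*D)) = (D + √6)*(1/(2*D)) = (D + √6)/(2*D))
W = -16613/9 (W = (-13191 - 3422)/9 = (⅑)*(-16613) = -16613/9 ≈ -1845.9)
c(-205)/48451 - 29379/W = ((½)*(-205 + √6)/(-205))/48451 - 29379/(-16613/9) = ((½)*(-1/205)*(-205 + √6))*(1/48451) - 29379*(-9/16613) = (½ - √6/410)*(1/48451) + 264411/16613 = (1/96902 - √6/19864910) + 264411/16613 = 25621971335/1609832926 - √6/19864910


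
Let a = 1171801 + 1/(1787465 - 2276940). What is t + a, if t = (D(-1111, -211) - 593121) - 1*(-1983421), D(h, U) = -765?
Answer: 1253709938599/489475 ≈ 2.5613e+6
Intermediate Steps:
t = 1389535 (t = (-765 - 593121) - 1*(-1983421) = -593886 + 1983421 = 1389535)
a = 573567294474/489475 (a = 1171801 + 1/(-489475) = 1171801 - 1/489475 = 573567294474/489475 ≈ 1.1718e+6)
t + a = 1389535 + 573567294474/489475 = 1253709938599/489475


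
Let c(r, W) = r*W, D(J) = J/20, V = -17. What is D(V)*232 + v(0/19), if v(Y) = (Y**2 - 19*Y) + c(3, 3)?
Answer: -941/5 ≈ -188.20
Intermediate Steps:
D(J) = J/20 (D(J) = J*(1/20) = J/20)
c(r, W) = W*r
v(Y) = 9 + Y**2 - 19*Y (v(Y) = (Y**2 - 19*Y) + 3*3 = (Y**2 - 19*Y) + 9 = 9 + Y**2 - 19*Y)
D(V)*232 + v(0/19) = ((1/20)*(-17))*232 + (9 + (0/19)**2 - 0/19) = -17/20*232 + (9 + (0*(1/19))**2 - 0/19) = -986/5 + (9 + 0**2 - 19*0) = -986/5 + (9 + 0 + 0) = -986/5 + 9 = -941/5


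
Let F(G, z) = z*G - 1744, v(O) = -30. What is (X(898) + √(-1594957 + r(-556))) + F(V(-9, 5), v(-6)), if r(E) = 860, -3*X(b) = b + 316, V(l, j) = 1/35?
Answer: -45140/21 + I*√1594097 ≈ -2149.5 + 1262.6*I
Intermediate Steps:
V(l, j) = 1/35
F(G, z) = -1744 + G*z (F(G, z) = G*z - 1744 = -1744 + G*z)
X(b) = -316/3 - b/3 (X(b) = -(b + 316)/3 = -(316 + b)/3 = -316/3 - b/3)
(X(898) + √(-1594957 + r(-556))) + F(V(-9, 5), v(-6)) = ((-316/3 - ⅓*898) + √(-1594957 + 860)) + (-1744 + (1/35)*(-30)) = ((-316/3 - 898/3) + √(-1594097)) + (-1744 - 6/7) = (-1214/3 + I*√1594097) - 12214/7 = -45140/21 + I*√1594097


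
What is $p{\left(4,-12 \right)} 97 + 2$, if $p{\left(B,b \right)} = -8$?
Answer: $-774$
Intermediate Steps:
$p{\left(4,-12 \right)} 97 + 2 = \left(-8\right) 97 + 2 = -776 + 2 = -774$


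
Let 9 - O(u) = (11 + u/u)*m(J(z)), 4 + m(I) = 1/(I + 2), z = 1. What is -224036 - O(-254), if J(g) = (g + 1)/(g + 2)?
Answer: -448177/2 ≈ -2.2409e+5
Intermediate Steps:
J(g) = (1 + g)/(2 + g)
m(I) = -4 + 1/(2 + I) (m(I) = -4 + 1/(I + 2) = -4 + 1/(2 + I))
O(u) = 105/2 (O(u) = 9 - (11 + u/u)*(-7 - 4*(1 + 1)/(2 + 1))/(2 + (1 + 1)/(2 + 1)) = 9 - (11 + 1)*(-7 - 4*2/3)/(2 + 2/3) = 9 - 12*(-7 - 4*2/3)/(2 + (⅓)*2) = 9 - 12*(-7 - 4*⅔)/(2 + ⅔) = 9 - 12*(-7 - 8/3)/(8/3) = 9 - 12*(3/8)*(-29/3) = 9 - 12*(-29)/8 = 9 - 1*(-87/2) = 9 + 87/2 = 105/2)
-224036 - O(-254) = -224036 - 1*105/2 = -224036 - 105/2 = -448177/2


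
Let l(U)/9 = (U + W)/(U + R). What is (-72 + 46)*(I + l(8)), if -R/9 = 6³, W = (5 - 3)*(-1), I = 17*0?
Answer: 351/484 ≈ 0.72521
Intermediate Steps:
I = 0
W = -2 (W = 2*(-1) = -2)
R = -1944 (R = -9*6³ = -9*216 = -1944)
l(U) = 9*(-2 + U)/(-1944 + U) (l(U) = 9*((U - 2)/(U - 1944)) = 9*((-2 + U)/(-1944 + U)) = 9*(-2 + U)/(-1944 + U))
(-72 + 46)*(I + l(8)) = (-72 + 46)*(0 + 9*(-2 + 8)/(-1944 + 8)) = -26*(0 + 9*6/(-1936)) = -26*(0 + 9*(-1/1936)*6) = -26*(0 - 27/968) = -26*(-27/968) = 351/484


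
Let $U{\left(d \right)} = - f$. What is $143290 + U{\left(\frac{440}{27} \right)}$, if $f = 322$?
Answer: $142968$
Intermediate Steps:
$U{\left(d \right)} = -322$ ($U{\left(d \right)} = \left(-1\right) 322 = -322$)
$143290 + U{\left(\frac{440}{27} \right)} = 143290 - 322 = 142968$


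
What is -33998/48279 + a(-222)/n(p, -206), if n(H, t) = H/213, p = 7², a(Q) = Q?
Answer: -326369528/337953 ≈ -965.72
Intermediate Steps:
p = 49
n(H, t) = H/213 (n(H, t) = H*(1/213) = H/213)
-33998/48279 + a(-222)/n(p, -206) = -33998/48279 - 222/((1/213)*49) = -33998*1/48279 - 222/49/213 = -33998/48279 - 222*213/49 = -33998/48279 - 47286/49 = -326369528/337953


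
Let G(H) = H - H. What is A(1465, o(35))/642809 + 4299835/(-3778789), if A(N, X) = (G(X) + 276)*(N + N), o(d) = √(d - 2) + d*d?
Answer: 291858452005/2429039578301 ≈ 0.12015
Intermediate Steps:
o(d) = d² + √(-2 + d) (o(d) = √(-2 + d) + d² = d² + √(-2 + d))
G(H) = 0
A(N, X) = 552*N (A(N, X) = (0 + 276)*(N + N) = 276*(2*N) = 552*N)
A(1465, o(35))/642809 + 4299835/(-3778789) = (552*1465)/642809 + 4299835/(-3778789) = 808680*(1/642809) + 4299835*(-1/3778789) = 808680/642809 - 4299835/3778789 = 291858452005/2429039578301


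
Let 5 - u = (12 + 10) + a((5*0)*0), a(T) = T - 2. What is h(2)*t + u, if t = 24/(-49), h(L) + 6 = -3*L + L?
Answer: -495/49 ≈ -10.102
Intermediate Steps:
h(L) = -6 - 2*L (h(L) = -6 + (-3*L + L) = -6 - 2*L)
t = -24/49 (t = 24*(-1/49) = -24/49 ≈ -0.48980)
a(T) = -2 + T
u = -15 (u = 5 - ((12 + 10) + (-2 + (5*0)*0)) = 5 - (22 + (-2 + 0*0)) = 5 - (22 + (-2 + 0)) = 5 - (22 - 2) = 5 - 1*20 = 5 - 20 = -15)
h(2)*t + u = (-6 - 2*2)*(-24/49) - 15 = (-6 - 4)*(-24/49) - 15 = -10*(-24/49) - 15 = 240/49 - 15 = -495/49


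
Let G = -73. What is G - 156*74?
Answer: -11617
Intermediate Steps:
G - 156*74 = -73 - 156*74 = -73 - 11544 = -11617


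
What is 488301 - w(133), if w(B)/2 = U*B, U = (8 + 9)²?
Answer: 411427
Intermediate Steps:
U = 289 (U = 17² = 289)
w(B) = 578*B (w(B) = 2*(289*B) = 578*B)
488301 - w(133) = 488301 - 578*133 = 488301 - 1*76874 = 488301 - 76874 = 411427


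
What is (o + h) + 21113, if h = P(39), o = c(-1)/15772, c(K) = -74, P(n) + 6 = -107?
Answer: 165605963/7886 ≈ 21000.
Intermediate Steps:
P(n) = -113 (P(n) = -6 - 107 = -113)
o = -37/7886 (o = -74/15772 = -74*1/15772 = -37/7886 ≈ -0.0046919)
h = -113
(o + h) + 21113 = (-37/7886 - 113) + 21113 = -891155/7886 + 21113 = 165605963/7886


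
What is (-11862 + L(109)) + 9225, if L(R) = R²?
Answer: 9244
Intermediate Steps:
(-11862 + L(109)) + 9225 = (-11862 + 109²) + 9225 = (-11862 + 11881) + 9225 = 19 + 9225 = 9244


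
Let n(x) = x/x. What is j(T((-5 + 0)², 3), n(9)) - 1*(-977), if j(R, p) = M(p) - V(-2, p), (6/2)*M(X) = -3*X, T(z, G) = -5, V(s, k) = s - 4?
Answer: 982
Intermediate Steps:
V(s, k) = -4 + s
M(X) = -X (M(X) = (-3*X)/3 = -X)
n(x) = 1
j(R, p) = 6 - p (j(R, p) = -p - (-4 - 2) = -p - 1*(-6) = -p + 6 = 6 - p)
j(T((-5 + 0)², 3), n(9)) - 1*(-977) = (6 - 1*1) - 1*(-977) = (6 - 1) + 977 = 5 + 977 = 982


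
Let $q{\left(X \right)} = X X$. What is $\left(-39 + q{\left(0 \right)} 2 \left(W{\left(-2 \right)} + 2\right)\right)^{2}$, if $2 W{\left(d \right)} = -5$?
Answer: $1521$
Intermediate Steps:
$q{\left(X \right)} = X^{2}$
$W{\left(d \right)} = - \frac{5}{2}$ ($W{\left(d \right)} = \frac{1}{2} \left(-5\right) = - \frac{5}{2}$)
$\left(-39 + q{\left(0 \right)} 2 \left(W{\left(-2 \right)} + 2\right)\right)^{2} = \left(-39 + 0^{2} \cdot 2 \left(- \frac{5}{2} + 2\right)\right)^{2} = \left(-39 + 0 \cdot 2 \left(- \frac{1}{2}\right)\right)^{2} = \left(-39 + 0 \left(- \frac{1}{2}\right)\right)^{2} = \left(-39 + 0\right)^{2} = \left(-39\right)^{2} = 1521$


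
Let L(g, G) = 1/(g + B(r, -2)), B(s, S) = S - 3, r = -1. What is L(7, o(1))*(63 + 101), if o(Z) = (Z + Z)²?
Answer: 82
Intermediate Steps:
B(s, S) = -3 + S
o(Z) = 4*Z² (o(Z) = (2*Z)² = 4*Z²)
L(g, G) = 1/(-5 + g) (L(g, G) = 1/(g + (-3 - 2)) = 1/(g - 5) = 1/(-5 + g))
L(7, o(1))*(63 + 101) = (63 + 101)/(-5 + 7) = 164/2 = (½)*164 = 82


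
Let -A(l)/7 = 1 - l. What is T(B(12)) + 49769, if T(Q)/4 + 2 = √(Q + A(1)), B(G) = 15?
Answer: 49761 + 4*√15 ≈ 49777.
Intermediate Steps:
A(l) = -7 + 7*l (A(l) = -7*(1 - l) = -7 + 7*l)
T(Q) = -8 + 4*√Q (T(Q) = -8 + 4*√(Q + (-7 + 7*1)) = -8 + 4*√(Q + (-7 + 7)) = -8 + 4*√(Q + 0) = -8 + 4*√Q)
T(B(12)) + 49769 = (-8 + 4*√15) + 49769 = 49761 + 4*√15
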